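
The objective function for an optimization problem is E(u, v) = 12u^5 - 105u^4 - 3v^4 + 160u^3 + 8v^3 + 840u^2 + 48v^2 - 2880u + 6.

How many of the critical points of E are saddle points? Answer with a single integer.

E separates as a function of u plus a function of v, so ∇E=0 decouples.
∂E/∂u = 60(u - 4)(u - 3)(u - 2)(u + 2) = 0 at u ∈ {-2, 2, 3, 4}; ∂E/∂v = -12v(v - 4)(v + 2) = 0 at v ∈ {-2, 0, 4}.
The Hessian is diagonal: diag(E_uu, E_vv). Second derivatives: E_uu(-2)=-7200, E_uu(2)=480, E_uu(3)=-300, E_uu(4)=720; E_vv(-2)=-144, E_vv(0)=96, E_vv(4)=-288.
Saddle points occur where the two diagonal entries have opposite signs: (-2, 0), (2, -2), (2, 4), (3, 0), (4, -2), (4, 4). Count: 6.

6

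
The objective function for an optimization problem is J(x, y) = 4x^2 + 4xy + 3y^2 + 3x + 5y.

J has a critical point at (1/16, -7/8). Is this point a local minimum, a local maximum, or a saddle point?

The Hessian of J is constant: H = [[8, 4], [4, 6]].
det(H) = 8·6 − 4² = 32.
det(H) > 0 and tr(H) = 14 > 0, so H is positive definite and the point is a local minimum.

local minimum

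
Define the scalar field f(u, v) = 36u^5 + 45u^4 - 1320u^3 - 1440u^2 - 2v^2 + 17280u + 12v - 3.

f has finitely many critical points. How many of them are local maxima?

f separates as a function of u plus a function of v, so ∇f=0 decouples.
∂f/∂u = 180(u - 4)(u - 2)(u + 3)(u + 4) = 0 at u ∈ {-4, -3, 2, 4}; ∂f/∂v = -4(v - 3) = 0 at v ∈ {3}.
The Hessian is diagonal: diag(f_uu, f_vv). Second derivatives: f_uu(-4)=-8640, f_uu(-3)=6300, f_uu(2)=-10800, f_uu(4)=20160; f_vv(3)=-4.
Local maxima occur where both diagonal entries negative: (-4, 3), (2, 3). Count: 2.

2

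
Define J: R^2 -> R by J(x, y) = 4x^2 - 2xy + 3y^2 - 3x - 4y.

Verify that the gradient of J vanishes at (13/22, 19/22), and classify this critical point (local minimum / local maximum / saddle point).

∇J = (8x - 2y - 3, -2x + 6y - 4); substituting (13/22, 19/22) gives ∇J = (0, 0), so (13/22, 19/22) is indeed a critical point.
The Hessian of J is constant: H = [[8, -2], [-2, 6]].
det(H) = 8·6 − (-2)² = 44.
det(H) > 0 and tr(H) = 14 > 0, so H is positive definite and the point is a local minimum.

local minimum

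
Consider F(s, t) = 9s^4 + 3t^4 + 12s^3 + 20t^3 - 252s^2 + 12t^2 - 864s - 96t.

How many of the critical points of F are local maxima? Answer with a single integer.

F separates as a function of s plus a function of t, so ∇F=0 decouples.
∂F/∂s = 36(s - 4)(s + 2)(s + 3) = 0 at s ∈ {-3, -2, 4}; ∂F/∂t = 12(t - 1)(t + 2)(t + 4) = 0 at t ∈ {-4, -2, 1}.
The Hessian is diagonal: diag(F_ss, F_tt). Second derivatives: F_ss(-3)=252, F_ss(-2)=-216, F_ss(4)=1512; F_tt(-4)=120, F_tt(-2)=-72, F_tt(1)=180.
Local maxima occur where both diagonal entries negative: (-2, -2). Count: 1.

1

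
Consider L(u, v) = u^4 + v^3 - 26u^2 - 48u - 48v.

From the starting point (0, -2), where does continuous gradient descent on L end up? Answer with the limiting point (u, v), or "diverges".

L is separable, so gradient descent decouples: u follows -∂L/∂u, v follows -∂L/∂v.
∂L/∂u = 4(u - 4)(u + 1)(u + 3); at u=0 this is -48, so u increases.
∂L/∂v = 3(v - 4)(v + 4); at v=-2 this is -36, so v increases.
u converges to its nearest critical value 4 (a local min of the u-part); v converges to 4. The iterate converges to (4, 4).

(4, 4)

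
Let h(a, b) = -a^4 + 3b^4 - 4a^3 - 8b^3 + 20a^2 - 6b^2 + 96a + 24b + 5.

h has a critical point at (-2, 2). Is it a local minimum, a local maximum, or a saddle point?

The mixed partial ∂²h/∂a∂b is 0, so the Hessian at any point is diag(h_aa, h_bb) = diag(4(-3a^2 - 6a + 10), 12(3b^2 - 4b - 1)).
At (-2, 2): H = diag(40, 36).
Both eigenvalues are positive, so H is positive definite: a local minimum.

local minimum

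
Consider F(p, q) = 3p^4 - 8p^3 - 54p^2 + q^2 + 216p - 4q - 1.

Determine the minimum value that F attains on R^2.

F(p,q) separates as A(p) + B(q) − 1, so its minimum is min A + min B − 1.
A'(p) = 12(p - 3)(p - 2)(p + 3) vanishes at p ∈ {-3, 2, 3}; B'(q) = 2q - 4 vanishes at q ∈ {2}.
Local minima of A (where A''>0): A(-3)=-675, A(3)=189. Local minima of B: B(2)=-4.
So the global minimum of F is A(-3) + B(2) − 1 = -675 − 4 − 1 = -680, attained at (-3, 2).

-680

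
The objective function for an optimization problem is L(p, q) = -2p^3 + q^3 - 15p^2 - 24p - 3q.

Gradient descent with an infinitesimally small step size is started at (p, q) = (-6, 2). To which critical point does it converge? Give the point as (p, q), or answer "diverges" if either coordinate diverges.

L is separable, so gradient descent decouples: p follows -∂L/∂p, q follows -∂L/∂q.
∂L/∂p = -6(p + 1)(p + 4); at p=-6 this is -60, so p increases.
∂L/∂q = 3(q - 1)(q + 1); at q=2 this is 9, so q decreases.
p converges to its nearest critical value -4 (a local min of the p-part); q converges to 1. The iterate converges to (-4, 1).

(-4, 1)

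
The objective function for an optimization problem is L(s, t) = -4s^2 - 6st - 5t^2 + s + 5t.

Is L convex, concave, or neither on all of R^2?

L is quadratic, so its Hessian is the constant matrix H = [[-8, -6], [-6, -10]].
det(H) = 44, tr(H) = -18.
det(H) > 0 and tr(H) < 0, so H is negative definite everywhere: concave.

concave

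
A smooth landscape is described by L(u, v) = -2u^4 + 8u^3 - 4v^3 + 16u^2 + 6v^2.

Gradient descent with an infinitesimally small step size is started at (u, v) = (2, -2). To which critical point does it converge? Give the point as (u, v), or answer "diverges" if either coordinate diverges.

L is separable, so gradient descent decouples: u follows -∂L/∂u, v follows -∂L/∂v.
∂L/∂u = -8u(u - 4)(u + 1); at u=2 this is 96, so u decreases.
∂L/∂v = -12v(v - 1); at v=-2 this is -72, so v increases.
u converges to its nearest critical value 0 (a local min of the u-part); v converges to 0. The iterate converges to (0, 0).

(0, 0)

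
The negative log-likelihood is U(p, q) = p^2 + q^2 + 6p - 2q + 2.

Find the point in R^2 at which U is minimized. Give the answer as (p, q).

(-3, 1)

U(p,q) separates as A(p) + B(q) + 2, so its minimum is min A + min B + 2.
A'(p) = 2p + 6 vanishes at p ∈ {-3}; B'(q) = 2q - 2 vanishes at q ∈ {1}.
Local minima of A (where A''>0): A(-3)=-9. Local minima of B: B(1)=-1.
So the global minimum of U is A(-3) + B(1) + 2 = -9 − 1 + 2 = -8, attained at (-3, 1).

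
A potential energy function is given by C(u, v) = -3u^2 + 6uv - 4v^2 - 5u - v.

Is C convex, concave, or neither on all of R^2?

concave

C is quadratic, so its Hessian is the constant matrix H = [[-6, 6], [6, -8]].
det(H) = 12, tr(H) = -14.
det(H) > 0 and tr(H) < 0, so H is negative definite everywhere: concave.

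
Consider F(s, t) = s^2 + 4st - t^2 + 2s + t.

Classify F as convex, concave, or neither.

neither

F is quadratic, so its Hessian is the constant matrix H = [[2, 4], [4, -2]].
det(H) = -20, tr(H) = 0.
det(H) < 0, so H is indefinite: neither convex nor concave.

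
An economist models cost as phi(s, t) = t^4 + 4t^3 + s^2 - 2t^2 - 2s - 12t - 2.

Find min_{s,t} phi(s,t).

phi(s,t) separates as P(s) + Q(t) − 2, so its minimum is min P + min Q − 2.
P'(s) = 2s - 2 vanishes at s ∈ {1}; Q'(t) = 4(t - 1)(t + 1)(t + 3) vanishes at t ∈ {-3, -1, 1}.
Local minima of P (where P''>0): P(1)=-1. Local minima of Q: Q(-3)=-9, Q(1)=-9.
So the global minimum of phi is P(1) + Q(-3) − 2 = -1 − 9 − 2 = -12, attained at (1, -3).

-12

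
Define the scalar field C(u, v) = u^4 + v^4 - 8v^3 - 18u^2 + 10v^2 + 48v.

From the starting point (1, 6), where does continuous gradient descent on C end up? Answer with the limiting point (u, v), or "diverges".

C is separable, so gradient descent decouples: u follows -∂C/∂u, v follows -∂C/∂v.
∂C/∂u = 4u(u - 3)(u + 3); at u=1 this is -32, so u increases.
∂C/∂v = 4(v - 4)(v - 3)(v + 1); at v=6 this is 168, so v decreases.
u converges to its nearest critical value 3 (a local min of the u-part); v converges to 4. The iterate converges to (3, 4).

(3, 4)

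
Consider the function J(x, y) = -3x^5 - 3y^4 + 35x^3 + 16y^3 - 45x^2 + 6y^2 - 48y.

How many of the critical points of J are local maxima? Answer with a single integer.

4

J separates as a function of x plus a function of y, so ∇J=0 decouples.
∂J/∂x = -15x(x - 2)(x - 1)(x + 3) = 0 at x ∈ {-3, 0, 1, 2}; ∂J/∂y = -12(y - 4)(y - 1)(y + 1) = 0 at y ∈ {-1, 1, 4}.
The Hessian is diagonal: diag(J_xx, J_yy). Second derivatives: J_xx(-3)=900, J_xx(0)=-90, J_xx(1)=60, J_xx(2)=-150; J_yy(-1)=-120, J_yy(1)=72, J_yy(4)=-180.
Local maxima occur where both diagonal entries negative: (0, -1), (0, 4), (2, -1), (2, 4). Count: 4.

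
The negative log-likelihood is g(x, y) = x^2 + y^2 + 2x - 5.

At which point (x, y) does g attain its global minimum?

(-1, 0)

g(x,y) separates as P(x) + Q(y) − 5, so its minimum is min P + min Q − 5.
P'(x) = 2x + 2 vanishes at x ∈ {-1}; Q'(y) = 2y vanishes at y ∈ {0}.
Local minima of P (where P''>0): P(-1)=-1. Local minima of Q: Q(0)=0.
So the global minimum of g is P(-1) + Q(0) − 5 = -1 + 0 − 5 = -6, attained at (-1, 0).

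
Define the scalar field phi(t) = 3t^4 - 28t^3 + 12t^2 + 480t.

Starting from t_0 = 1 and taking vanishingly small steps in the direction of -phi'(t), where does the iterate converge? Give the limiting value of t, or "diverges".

-2

phi'(t) = 12(t - 5)(t - 4)(t + 2), so phi'(1) = 432.
Gradient descent moves in the -phi' direction, i.e. t is decreasing.
The nearest critical point in that direction is t = -2, where phi'' = 504 > 0 (a local minimum). The iterate converges there.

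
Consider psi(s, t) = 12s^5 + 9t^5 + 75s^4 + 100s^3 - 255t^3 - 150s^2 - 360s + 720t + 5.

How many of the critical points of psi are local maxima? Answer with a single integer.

psi separates as a function of s plus a function of t, so ∇psi=0 decouples.
∂psi/∂s = 60(s - 1)(s + 1)(s + 2)(s + 3) = 0 at s ∈ {-3, -2, -1, 1}; ∂psi/∂t = 45(t - 4)(t - 1)(t + 1)(t + 4) = 0 at t ∈ {-4, -1, 1, 4}.
The Hessian is diagonal: diag(psi_ss, psi_tt). Second derivatives: psi_ss(-3)=-480, psi_ss(-2)=180, psi_ss(-1)=-240, psi_ss(1)=1440; psi_tt(-4)=-5400, psi_tt(-1)=1350, psi_tt(1)=-1350, psi_tt(4)=5400.
Local maxima occur where both diagonal entries negative: (-3, -4), (-3, 1), (-1, -4), (-1, 1). Count: 4.

4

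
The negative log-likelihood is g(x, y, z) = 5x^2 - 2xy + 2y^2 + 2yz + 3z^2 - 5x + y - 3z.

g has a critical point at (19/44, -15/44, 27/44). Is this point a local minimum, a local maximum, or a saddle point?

The Hessian is constant: H = [[10, -2, 0], [-2, 4, 2], [0, 2, 6]].
Leading principal minors: Δ₁ = 10, Δ₂ = 36, Δ₃ = 176.
All leading minors are positive, so H is positive definite: a local minimum.

local minimum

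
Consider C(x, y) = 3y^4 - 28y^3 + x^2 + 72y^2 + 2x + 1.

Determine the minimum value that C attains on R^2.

C(x,y) separates as P(x) + Q(y) + 1, so its minimum is min P + min Q + 1.
P'(x) = 2x + 2 vanishes at x ∈ {-1}; Q'(y) = 12y(y - 4)(y - 3) vanishes at y ∈ {0, 3, 4}.
Local minima of P (where P''>0): P(-1)=-1. Local minima of Q: Q(0)=0, Q(4)=128.
So the global minimum of C is P(-1) + Q(0) + 1 = -1 + 0 + 1 = 0, attained at (-1, 0).

0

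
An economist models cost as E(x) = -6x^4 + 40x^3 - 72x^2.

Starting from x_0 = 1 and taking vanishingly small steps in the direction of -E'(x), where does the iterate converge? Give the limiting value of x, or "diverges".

2

E'(x) = -24x(x - 3)(x - 2), so E'(1) = -48.
Gradient descent moves in the -E' direction, i.e. x is increasing.
The nearest critical point in that direction is x = 2, where E'' = 48 > 0 (a local minimum). The iterate converges there.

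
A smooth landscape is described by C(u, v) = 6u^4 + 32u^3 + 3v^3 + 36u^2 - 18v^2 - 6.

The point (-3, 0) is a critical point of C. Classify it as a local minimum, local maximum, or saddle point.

The mixed partial ∂²C/∂u∂v is 0, so the Hessian at any point is diag(C_uu, C_vv) = diag(24(3u^2 + 8u + 3), 18(v - 2)).
At (-3, 0): H = diag(144, -36).
The eigenvalues have opposite signs, so H is indefinite: a saddle point.

saddle point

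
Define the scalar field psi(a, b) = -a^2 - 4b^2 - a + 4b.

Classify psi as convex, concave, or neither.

psi is quadratic, so its Hessian is the constant matrix H = [[-2, 0], [0, -8]].
det(H) = 16, tr(H) = -10.
det(H) > 0 and tr(H) < 0, so H is negative definite everywhere: concave.

concave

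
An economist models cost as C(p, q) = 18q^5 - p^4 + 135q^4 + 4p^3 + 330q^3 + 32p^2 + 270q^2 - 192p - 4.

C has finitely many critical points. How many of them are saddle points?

6

C separates as a function of p plus a function of q, so ∇C=0 decouples.
∂C/∂p = -4(p - 4)(p - 3)(p + 4) = 0 at p ∈ {-4, 3, 4}; ∂C/∂q = 90q(q + 1)(q + 2)(q + 3) = 0 at q ∈ {-3, -2, -1, 0}.
The Hessian is diagonal: diag(C_pp, C_qq). Second derivatives: C_pp(-4)=-224, C_pp(3)=28, C_pp(4)=-32; C_qq(-3)=-540, C_qq(-2)=180, C_qq(-1)=-180, C_qq(0)=540.
Saddle points occur where the two diagonal entries have opposite signs: (-4, -2), (-4, 0), (3, -3), (3, -1), (4, -2), (4, 0). Count: 6.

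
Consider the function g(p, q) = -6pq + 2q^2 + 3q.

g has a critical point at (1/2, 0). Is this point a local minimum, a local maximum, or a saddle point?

The Hessian of g is constant: H = [[0, -6], [-6, 4]].
det(H) = 0·4 − (-6)² = -36.
Since det(H) < 0, H is indefinite and the critical point is a saddle point.

saddle point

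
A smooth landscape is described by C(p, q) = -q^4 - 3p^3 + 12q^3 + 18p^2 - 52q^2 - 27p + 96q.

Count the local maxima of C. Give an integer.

2

C separates as a function of p plus a function of q, so ∇C=0 decouples.
∂C/∂p = -9(p - 3)(p - 1) = 0 at p ∈ {1, 3}; ∂C/∂q = -4(q - 4)(q - 3)(q - 2) = 0 at q ∈ {2, 3, 4}.
The Hessian is diagonal: diag(C_pp, C_qq). Second derivatives: C_pp(1)=18, C_pp(3)=-18; C_qq(2)=-8, C_qq(3)=4, C_qq(4)=-8.
Local maxima occur where both diagonal entries negative: (3, 2), (3, 4). Count: 2.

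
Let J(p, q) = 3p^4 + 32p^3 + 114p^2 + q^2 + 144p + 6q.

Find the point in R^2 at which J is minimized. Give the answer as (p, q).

J(p,q) separates as A(p) + B(q), so its minimum is min A + min B.
A'(p) = 12(p + 1)(p + 3)(p + 4) vanishes at p ∈ {-4, -3, -1}; B'(q) = 2q + 6 vanishes at q ∈ {-3}.
Local minima of A (where A''>0): A(-4)=-32, A(-1)=-59. Local minima of B: B(-3)=-9.
So the global minimum of J is A(-1) + B(-3) = -59 − 9 = -68, attained at (-1, -3).

(-1, -3)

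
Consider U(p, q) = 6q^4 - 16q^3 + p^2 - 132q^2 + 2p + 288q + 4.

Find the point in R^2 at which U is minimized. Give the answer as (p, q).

(-1, -3)

U(p,q) separates as A(p) + B(q) + 4, so its minimum is min A + min B + 4.
A'(p) = 2p + 2 vanishes at p ∈ {-1}; B'(q) = 24(q - 4)(q - 1)(q + 3) vanishes at q ∈ {-3, 1, 4}.
Local minima of A (where A''>0): A(-1)=-1. Local minima of B: B(-3)=-1134, B(4)=-448.
So the global minimum of U is A(-1) + B(-3) + 4 = -1 − 1134 + 4 = -1131, attained at (-1, -3).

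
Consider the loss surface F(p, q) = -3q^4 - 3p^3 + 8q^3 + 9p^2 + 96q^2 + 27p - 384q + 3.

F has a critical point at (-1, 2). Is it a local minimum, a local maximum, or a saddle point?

The mixed partial ∂²F/∂p∂q is 0, so the Hessian at any point is diag(F_pp, F_qq) = diag(18(-p + 1), 12(-3q^2 + 4q + 16)).
At (-1, 2): H = diag(36, 144).
Both eigenvalues are positive, so H is positive definite: a local minimum.

local minimum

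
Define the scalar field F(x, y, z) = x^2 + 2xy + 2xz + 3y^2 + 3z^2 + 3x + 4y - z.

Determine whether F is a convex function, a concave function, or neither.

convex

F is quadratic, so its Hessian is the constant matrix H = [[2, 2, 2], [2, 6, 0], [2, 0, 6]].
Leading principal minors: 2, 8, 24.
All positive ⇒ H ≻ 0 ⇒ convex.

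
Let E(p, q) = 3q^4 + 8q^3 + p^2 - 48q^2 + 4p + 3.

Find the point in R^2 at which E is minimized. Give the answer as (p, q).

E(p,q) separates as A(p) + B(q) + 3, so its minimum is min A + min B + 3.
A'(p) = 2p + 4 vanishes at p ∈ {-2}; B'(q) = 12q(q - 2)(q + 4) vanishes at q ∈ {-4, 0, 2}.
Local minima of A (where A''>0): A(-2)=-4. Local minima of B: B(-4)=-512, B(2)=-80.
So the global minimum of E is A(-2) + B(-4) + 3 = -4 − 512 + 3 = -513, attained at (-2, -4).

(-2, -4)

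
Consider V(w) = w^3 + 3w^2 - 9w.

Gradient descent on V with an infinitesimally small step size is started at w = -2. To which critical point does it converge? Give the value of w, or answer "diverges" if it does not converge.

1

V'(w) = 3(w - 1)(w + 3), so V'(-2) = -9.
Gradient descent moves in the -V' direction, i.e. w is increasing.
The nearest critical point in that direction is w = 1, where V'' = 12 > 0 (a local minimum). The iterate converges there.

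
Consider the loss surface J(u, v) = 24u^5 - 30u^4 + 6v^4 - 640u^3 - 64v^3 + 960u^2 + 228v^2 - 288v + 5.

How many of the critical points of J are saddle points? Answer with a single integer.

6

J separates as a function of u plus a function of v, so ∇J=0 decouples.
∂J/∂u = 120u(u - 4)(u - 1)(u + 4) = 0 at u ∈ {-4, 0, 1, 4}; ∂J/∂v = 24(v - 4)(v - 3)(v - 1) = 0 at v ∈ {1, 3, 4}.
The Hessian is diagonal: diag(J_uu, J_vv). Second derivatives: J_uu(-4)=-19200, J_uu(0)=1920, J_uu(1)=-1800, J_uu(4)=11520; J_vv(1)=144, J_vv(3)=-48, J_vv(4)=72.
Saddle points occur where the two diagonal entries have opposite signs: (-4, 1), (-4, 4), (0, 3), (1, 1), (1, 4), (4, 3). Count: 6.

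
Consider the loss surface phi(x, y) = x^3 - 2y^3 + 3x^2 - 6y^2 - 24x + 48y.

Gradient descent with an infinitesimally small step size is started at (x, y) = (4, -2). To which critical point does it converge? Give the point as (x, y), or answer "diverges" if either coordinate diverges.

phi is separable, so gradient descent decouples: x follows -∂phi/∂x, y follows -∂phi/∂y.
∂phi/∂x = 3(x - 2)(x + 4); at x=4 this is 48, so x decreases.
∂phi/∂y = -6(y - 2)(y + 4); at y=-2 this is 48, so y decreases.
x converges to its nearest critical value 2 (a local min of the x-part); y converges to -4. The iterate converges to (2, -4).

(2, -4)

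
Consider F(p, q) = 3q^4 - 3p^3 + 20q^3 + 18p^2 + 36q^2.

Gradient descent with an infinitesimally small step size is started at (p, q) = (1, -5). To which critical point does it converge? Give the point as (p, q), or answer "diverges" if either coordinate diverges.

F is separable, so gradient descent decouples: p follows -∂F/∂p, q follows -∂F/∂q.
∂F/∂p = -9p(p - 4); at p=1 this is 27, so p decreases.
∂F/∂q = 12q(q + 2)(q + 3); at q=-5 this is -360, so q increases.
p converges to its nearest critical value 0 (a local min of the p-part); q converges to -3. The iterate converges to (0, -3).

(0, -3)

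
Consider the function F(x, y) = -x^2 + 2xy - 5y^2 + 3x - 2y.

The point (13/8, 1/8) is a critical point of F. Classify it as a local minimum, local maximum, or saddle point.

local maximum

The Hessian of F is constant: H = [[-2, 2], [2, -10]].
det(H) = (-2)·(-10) − 2² = 16.
det(H) > 0 and tr(H) = -12 < 0, so H is negative definite and the point is a local maximum.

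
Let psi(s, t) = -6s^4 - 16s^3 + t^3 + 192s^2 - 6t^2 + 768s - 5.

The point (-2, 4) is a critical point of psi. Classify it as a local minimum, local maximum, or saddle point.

The mixed partial ∂²psi/∂s∂t is 0, so the Hessian at any point is diag(psi_ss, psi_tt) = diag(24(-3s^2 - 4s + 16), 6(t - 2)).
At (-2, 4): H = diag(288, 12).
Both eigenvalues are positive, so H is positive definite: a local minimum.

local minimum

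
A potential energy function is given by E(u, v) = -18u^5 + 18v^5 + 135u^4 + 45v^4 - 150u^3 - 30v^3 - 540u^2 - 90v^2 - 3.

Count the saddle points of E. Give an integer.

E separates as a function of u plus a function of v, so ∇E=0 decouples.
∂E/∂u = -90u(u - 4)(u - 3)(u + 1) = 0 at u ∈ {-1, 0, 3, 4}; ∂E/∂v = 90v(v - 1)(v + 1)(v + 2) = 0 at v ∈ {-2, -1, 0, 1}.
The Hessian is diagonal: diag(E_uu, E_vv). Second derivatives: E_uu(-1)=1800, E_uu(0)=-1080, E_uu(3)=1080, E_uu(4)=-1800; E_vv(-2)=-540, E_vv(-1)=180, E_vv(0)=-180, E_vv(1)=540.
Saddle points occur where the two diagonal entries have opposite signs: (-1, -2), (-1, 0), (0, -1), (0, 1), (3, -2), (3, 0), (4, -1), (4, 1). Count: 8.

8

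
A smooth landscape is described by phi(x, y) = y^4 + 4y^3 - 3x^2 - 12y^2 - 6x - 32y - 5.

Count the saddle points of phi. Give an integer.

phi separates as a function of x plus a function of y, so ∇phi=0 decouples.
∂phi/∂x = -6(x + 1) = 0 at x ∈ {-1}; ∂phi/∂y = 4(y - 2)(y + 1)(y + 4) = 0 at y ∈ {-4, -1, 2}.
The Hessian is diagonal: diag(phi_xx, phi_yy). Second derivatives: phi_xx(-1)=-6; phi_yy(-4)=72, phi_yy(-1)=-36, phi_yy(2)=72.
Saddle points occur where the two diagonal entries have opposite signs: (-1, -4), (-1, 2). Count: 2.

2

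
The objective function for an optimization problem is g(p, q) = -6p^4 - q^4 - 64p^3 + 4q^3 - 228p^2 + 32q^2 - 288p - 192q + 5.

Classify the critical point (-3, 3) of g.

local minimum

The mixed partial ∂²g/∂p∂q is 0, so the Hessian at any point is diag(g_pp, g_qq) = diag(-24(3p^2 + 16p + 19), 4(-3q^2 + 6q + 16)).
At (-3, 3): H = diag(48, 28).
Both eigenvalues are positive, so H is positive definite: a local minimum.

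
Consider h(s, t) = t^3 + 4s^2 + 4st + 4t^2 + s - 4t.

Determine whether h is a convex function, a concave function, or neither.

The term t^3 is cubic, so the Hessian is not constant.
∂²h/∂t² = 6t + 8, which takes both signs as t varies (negative for sufficiently negative t). A diagonal entry of the Hessian changing sign means the Hessian is neither positive- nor negative-semidefinite on all of R^2.

neither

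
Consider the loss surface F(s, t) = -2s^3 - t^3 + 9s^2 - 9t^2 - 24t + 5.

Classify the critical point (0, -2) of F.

saddle point

The mixed partial ∂²F/∂s∂t is 0, so the Hessian at any point is diag(F_ss, F_tt) = diag(6(-2s + 3), -6(t + 3)).
At (0, -2): H = diag(18, -6).
The eigenvalues have opposite signs, so H is indefinite: a saddle point.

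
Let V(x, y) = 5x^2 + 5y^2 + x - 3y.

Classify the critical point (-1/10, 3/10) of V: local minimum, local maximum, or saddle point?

The Hessian of V is constant: H = [[10, 0], [0, 10]].
det(H) = 10·10 − 0² = 100.
det(H) > 0 and tr(H) = 20 > 0, so H is positive definite and the point is a local minimum.

local minimum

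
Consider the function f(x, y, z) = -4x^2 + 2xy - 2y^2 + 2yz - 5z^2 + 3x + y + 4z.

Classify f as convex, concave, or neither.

f is quadratic, so its Hessian is the constant matrix H = [[-8, 2, 0], [2, -4, 2], [0, 2, -10]].
Leading principal minors: -8, 28, -248.
Signs alternate −, +, − ⇒ H ≺ 0 ⇒ concave.

concave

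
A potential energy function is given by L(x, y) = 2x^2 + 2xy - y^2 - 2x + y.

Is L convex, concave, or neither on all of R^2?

L is quadratic, so its Hessian is the constant matrix H = [[4, 2], [2, -2]].
det(H) = -12, tr(H) = 2.
det(H) < 0, so H is indefinite: neither convex nor concave.

neither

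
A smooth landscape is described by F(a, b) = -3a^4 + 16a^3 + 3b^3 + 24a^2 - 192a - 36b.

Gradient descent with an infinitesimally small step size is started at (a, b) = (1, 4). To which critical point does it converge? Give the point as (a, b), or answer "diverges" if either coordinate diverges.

F is separable, so gradient descent decouples: a follows -∂F/∂a, b follows -∂F/∂b.
∂F/∂a = -12(a - 4)(a - 2)(a + 2); at a=1 this is -108, so a increases.
∂F/∂b = 9(b - 2)(b + 2); at b=4 this is 108, so b decreases.
a converges to its nearest critical value 2 (a local min of the a-part); b converges to 2. The iterate converges to (2, 2).

(2, 2)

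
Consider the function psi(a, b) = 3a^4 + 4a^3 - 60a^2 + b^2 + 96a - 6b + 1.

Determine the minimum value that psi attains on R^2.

-840

psi(a,b) separates as P(a) + Q(b) + 1, so its minimum is min P + min Q + 1.
P'(a) = 12(a - 2)(a - 1)(a + 4) vanishes at a ∈ {-4, 1, 2}; Q'(b) = 2b - 6 vanishes at b ∈ {3}.
Local minima of P (where P''>0): P(-4)=-832, P(2)=32. Local minima of Q: Q(3)=-9.
So the global minimum of psi is P(-4) + Q(3) + 1 = -832 − 9 + 1 = -840, attained at (-4, 3).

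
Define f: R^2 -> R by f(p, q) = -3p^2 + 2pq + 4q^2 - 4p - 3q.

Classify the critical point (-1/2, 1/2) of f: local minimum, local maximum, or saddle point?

The Hessian of f is constant: H = [[-6, 2], [2, 8]].
det(H) = (-6)·8 − 2² = -52.
Since det(H) < 0, H is indefinite and the critical point is a saddle point.

saddle point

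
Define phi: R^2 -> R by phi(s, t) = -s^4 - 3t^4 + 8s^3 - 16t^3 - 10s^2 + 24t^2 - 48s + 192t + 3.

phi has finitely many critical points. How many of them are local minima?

1

phi separates as a function of s plus a function of t, so ∇phi=0 decouples.
∂phi/∂s = -4(s - 4)(s - 3)(s + 1) = 0 at s ∈ {-1, 3, 4}; ∂phi/∂t = -12(t - 2)(t + 2)(t + 4) = 0 at t ∈ {-4, -2, 2}.
The Hessian is diagonal: diag(phi_ss, phi_tt). Second derivatives: phi_ss(-1)=-80, phi_ss(3)=16, phi_ss(4)=-20; phi_tt(-4)=-144, phi_tt(-2)=96, phi_tt(2)=-288.
Local minima occur where both diagonal entries positive: (3, -2). Count: 1.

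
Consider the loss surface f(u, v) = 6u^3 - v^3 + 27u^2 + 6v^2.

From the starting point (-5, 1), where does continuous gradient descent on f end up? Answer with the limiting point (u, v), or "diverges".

f is separable, so gradient descent decouples: u follows -∂f/∂u, v follows -∂f/∂v.
∂f/∂u = 18u(u + 3); at u=-5 this is 180, so u decreases.
∂f/∂v = -3v(v - 4); at v=1 this is 9, so v decreases.
The u-coordinate has no critical point in that direction and runs off to infinity.

diverges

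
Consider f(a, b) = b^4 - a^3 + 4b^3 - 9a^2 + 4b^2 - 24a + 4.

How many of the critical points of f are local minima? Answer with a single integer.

2

f separates as a function of a plus a function of b, so ∇f=0 decouples.
∂f/∂a = -3(a + 2)(a + 4) = 0 at a ∈ {-4, -2}; ∂f/∂b = 4b(b + 1)(b + 2) = 0 at b ∈ {-2, -1, 0}.
The Hessian is diagonal: diag(f_aa, f_bb). Second derivatives: f_aa(-4)=6, f_aa(-2)=-6; f_bb(-2)=8, f_bb(-1)=-4, f_bb(0)=8.
Local minima occur where both diagonal entries positive: (-4, -2), (-4, 0). Count: 2.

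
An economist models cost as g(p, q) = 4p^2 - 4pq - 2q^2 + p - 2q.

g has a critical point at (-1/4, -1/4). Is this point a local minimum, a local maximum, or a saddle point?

The Hessian of g is constant: H = [[8, -4], [-4, -4]].
det(H) = 8·(-4) − (-4)² = -48.
Since det(H) < 0, H is indefinite and the critical point is a saddle point.

saddle point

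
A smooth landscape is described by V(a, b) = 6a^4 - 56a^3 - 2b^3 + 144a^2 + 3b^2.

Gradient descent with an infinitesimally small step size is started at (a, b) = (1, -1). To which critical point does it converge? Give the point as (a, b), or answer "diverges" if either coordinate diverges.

V is separable, so gradient descent decouples: a follows -∂V/∂a, b follows -∂V/∂b.
∂V/∂a = 24a(a - 4)(a - 3); at a=1 this is 144, so a decreases.
∂V/∂b = -6b(b - 1); at b=-1 this is -12, so b increases.
a converges to its nearest critical value 0 (a local min of the a-part); b converges to 0. The iterate converges to (0, 0).

(0, 0)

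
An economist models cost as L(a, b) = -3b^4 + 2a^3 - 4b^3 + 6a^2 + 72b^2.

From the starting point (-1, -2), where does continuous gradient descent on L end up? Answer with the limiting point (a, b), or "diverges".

(0, 0)

L is separable, so gradient descent decouples: a follows -∂L/∂a, b follows -∂L/∂b.
∂L/∂a = 6a(a + 2); at a=-1 this is -6, so a increases.
∂L/∂b = -12b(b - 3)(b + 4); at b=-2 this is -240, so b increases.
a converges to its nearest critical value 0 (a local min of the a-part); b converges to 0. The iterate converges to (0, 0).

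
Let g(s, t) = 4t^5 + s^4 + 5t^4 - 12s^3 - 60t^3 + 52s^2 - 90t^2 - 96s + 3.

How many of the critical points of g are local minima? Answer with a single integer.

g separates as a function of s plus a function of t, so ∇g=0 decouples.
∂g/∂s = 4(s - 4)(s - 3)(s - 2) = 0 at s ∈ {2, 3, 4}; ∂g/∂t = 20t(t - 3)(t + 1)(t + 3) = 0 at t ∈ {-3, -1, 0, 3}.
The Hessian is diagonal: diag(g_ss, g_tt). Second derivatives: g_ss(2)=8, g_ss(3)=-4, g_ss(4)=8; g_tt(-3)=-720, g_tt(-1)=160, g_tt(0)=-180, g_tt(3)=1440.
Local minima occur where both diagonal entries positive: (2, -1), (2, 3), (4, -1), (4, 3). Count: 4.

4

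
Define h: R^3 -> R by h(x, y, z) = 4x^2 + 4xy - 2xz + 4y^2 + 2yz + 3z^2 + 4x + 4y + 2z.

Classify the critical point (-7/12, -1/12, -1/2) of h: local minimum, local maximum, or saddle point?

local minimum

The Hessian is constant: H = [[8, 4, -2], [4, 8, 2], [-2, 2, 6]].
Leading principal minors: Δ₁ = 8, Δ₂ = 48, Δ₃ = 192.
All leading minors are positive, so H is positive definite: a local minimum.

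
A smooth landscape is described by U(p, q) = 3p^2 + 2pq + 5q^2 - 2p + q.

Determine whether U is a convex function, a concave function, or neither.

U is quadratic, so its Hessian is the constant matrix H = [[6, 2], [2, 10]].
det(H) = 56, tr(H) = 16.
det(H) > 0 and tr(H) > 0, so H is positive definite everywhere: convex.

convex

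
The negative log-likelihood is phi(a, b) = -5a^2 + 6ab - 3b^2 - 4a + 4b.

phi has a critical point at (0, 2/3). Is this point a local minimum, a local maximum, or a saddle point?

The Hessian of phi is constant: H = [[-10, 6], [6, -6]].
det(H) = (-10)·(-6) − 6² = 24.
det(H) > 0 and tr(H) = -16 < 0, so H is negative definite and the point is a local maximum.

local maximum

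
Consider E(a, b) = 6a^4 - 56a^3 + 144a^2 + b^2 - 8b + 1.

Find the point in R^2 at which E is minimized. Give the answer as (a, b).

E(a,b) separates as P(a) + Q(b) + 1, so its minimum is min P + min Q + 1.
P'(a) = 24a(a - 4)(a - 3) vanishes at a ∈ {0, 3, 4}; Q'(b) = 2b - 8 vanishes at b ∈ {4}.
Local minima of P (where P''>0): P(0)=0, P(4)=256. Local minima of Q: Q(4)=-16.
So the global minimum of E is P(0) + Q(4) + 1 = 0 − 16 + 1 = -15, attained at (0, 4).

(0, 4)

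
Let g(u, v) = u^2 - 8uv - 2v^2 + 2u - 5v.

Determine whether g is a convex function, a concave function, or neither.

g is quadratic, so its Hessian is the constant matrix H = [[2, -8], [-8, -4]].
det(H) = -72, tr(H) = -2.
det(H) < 0, so H is indefinite: neither convex nor concave.

neither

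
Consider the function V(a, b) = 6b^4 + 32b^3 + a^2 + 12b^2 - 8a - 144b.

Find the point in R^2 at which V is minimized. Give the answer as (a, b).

(4, 1)

V(a,b) separates as P(a) + Q(b), so its minimum is min P + min Q.
P'(a) = 2a - 8 vanishes at a ∈ {4}; Q'(b) = 24(b - 1)(b + 2)(b + 3) vanishes at b ∈ {-3, -2, 1}.
Local minima of P (where P''>0): P(4)=-16. Local minima of Q: Q(-3)=162, Q(1)=-94.
So the global minimum of V is P(4) + Q(1) = -16 − 94 = -110, attained at (4, 1).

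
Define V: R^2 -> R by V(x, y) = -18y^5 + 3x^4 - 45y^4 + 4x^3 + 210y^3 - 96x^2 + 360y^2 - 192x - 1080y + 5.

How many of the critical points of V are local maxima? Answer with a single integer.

2

V separates as a function of x plus a function of y, so ∇V=0 decouples.
∂V/∂x = 12(x - 4)(x + 1)(x + 4) = 0 at x ∈ {-4, -1, 4}; ∂V/∂y = -90(y - 2)(y - 1)(y + 2)(y + 3) = 0 at y ∈ {-3, -2, 1, 2}.
The Hessian is diagonal: diag(V_xx, V_yy). Second derivatives: V_xx(-4)=288, V_xx(-1)=-180, V_xx(4)=480; V_yy(-3)=1800, V_yy(-2)=-1080, V_yy(1)=1080, V_yy(2)=-1800.
Local maxima occur where both diagonal entries negative: (-1, -2), (-1, 2). Count: 2.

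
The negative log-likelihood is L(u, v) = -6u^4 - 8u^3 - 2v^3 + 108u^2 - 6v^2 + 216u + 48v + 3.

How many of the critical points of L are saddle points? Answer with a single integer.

L separates as a function of u plus a function of v, so ∇L=0 decouples.
∂L/∂u = -24(u - 3)(u + 1)(u + 3) = 0 at u ∈ {-3, -1, 3}; ∂L/∂v = -6(v - 2)(v + 4) = 0 at v ∈ {-4, 2}.
The Hessian is diagonal: diag(L_uu, L_vv). Second derivatives: L_uu(-3)=-288, L_uu(-1)=192, L_uu(3)=-576; L_vv(-4)=36, L_vv(2)=-36.
Saddle points occur where the two diagonal entries have opposite signs: (-3, -4), (-1, 2), (3, -4). Count: 3.

3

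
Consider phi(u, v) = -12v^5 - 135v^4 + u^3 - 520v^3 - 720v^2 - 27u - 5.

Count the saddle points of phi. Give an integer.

phi separates as a function of u plus a function of v, so ∇phi=0 decouples.
∂phi/∂u = 3(u - 3)(u + 3) = 0 at u ∈ {-3, 3}; ∂phi/∂v = -60v(v + 2)(v + 3)(v + 4) = 0 at v ∈ {-4, -3, -2, 0}.
The Hessian is diagonal: diag(phi_uu, phi_vv). Second derivatives: phi_uu(-3)=-18, phi_uu(3)=18; phi_vv(-4)=480, phi_vv(-3)=-180, phi_vv(-2)=240, phi_vv(0)=-1440.
Saddle points occur where the two diagonal entries have opposite signs: (-3, -4), (-3, -2), (3, -3), (3, 0). Count: 4.

4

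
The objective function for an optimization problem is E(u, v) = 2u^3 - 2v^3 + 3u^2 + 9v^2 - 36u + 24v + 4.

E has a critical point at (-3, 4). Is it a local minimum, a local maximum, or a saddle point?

The mixed partial ∂²E/∂u∂v is 0, so the Hessian at any point is diag(E_uu, E_vv) = diag(6(2u + 1), 6(-2v + 3)).
At (-3, 4): H = diag(-30, -30).
Both eigenvalues are negative, so H is negative definite: a local maximum.

local maximum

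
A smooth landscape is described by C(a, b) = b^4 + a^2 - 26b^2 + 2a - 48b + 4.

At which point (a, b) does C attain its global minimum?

C(a,b) separates as P(a) + Q(b) + 4, so its minimum is min P + min Q + 4.
P'(a) = 2a + 2 vanishes at a ∈ {-1}; Q'(b) = 4(b - 4)(b + 1)(b + 3) vanishes at b ∈ {-3, -1, 4}.
Local minima of P (where P''>0): P(-1)=-1. Local minima of Q: Q(-3)=-9, Q(4)=-352.
So the global minimum of C is P(-1) + Q(4) + 4 = -1 − 352 + 4 = -349, attained at (-1, 4).

(-1, 4)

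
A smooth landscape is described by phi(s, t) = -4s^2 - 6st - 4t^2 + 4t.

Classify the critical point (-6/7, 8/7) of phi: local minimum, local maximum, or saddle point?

local maximum

The Hessian of phi is constant: H = [[-8, -6], [-6, -8]].
det(H) = (-8)·(-8) − (-6)² = 28.
det(H) > 0 and tr(H) = -16 < 0, so H is negative definite and the point is a local maximum.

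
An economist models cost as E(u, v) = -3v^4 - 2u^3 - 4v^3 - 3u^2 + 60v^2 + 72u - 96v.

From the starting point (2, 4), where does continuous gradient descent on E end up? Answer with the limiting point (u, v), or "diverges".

E is separable, so gradient descent decouples: u follows -∂E/∂u, v follows -∂E/∂v.
∂E/∂u = -6(u - 3)(u + 4); at u=2 this is 36, so u decreases.
∂E/∂v = -12(v - 2)(v - 1)(v + 4); at v=4 this is -576, so v increases.
The v-coordinate has no critical point in that direction and runs off to infinity.

diverges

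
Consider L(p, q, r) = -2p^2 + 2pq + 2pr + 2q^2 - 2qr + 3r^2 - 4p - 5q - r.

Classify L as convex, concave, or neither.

L is quadratic, so its Hessian is the constant matrix H = [[-4, 2, 2], [2, 4, -2], [2, -2, 6]].
Leading principal minors: -4, -20, -136.
Neither pattern holds ⇒ H is indefinite ⇒ neither convex nor concave.

neither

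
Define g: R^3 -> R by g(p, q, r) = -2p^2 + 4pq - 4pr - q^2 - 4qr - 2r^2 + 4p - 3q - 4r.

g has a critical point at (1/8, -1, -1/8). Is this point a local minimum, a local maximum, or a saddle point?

saddle point

The Hessian is constant: H = [[-4, 4, -4], [4, -2, -4], [-4, -4, -4]].
Leading principal minors: Δ₁ = -4, Δ₂ = -8, Δ₃ = 256.
The minors fit neither the all-positive nor the alternating-sign pattern, so H is indefinite: a saddle point.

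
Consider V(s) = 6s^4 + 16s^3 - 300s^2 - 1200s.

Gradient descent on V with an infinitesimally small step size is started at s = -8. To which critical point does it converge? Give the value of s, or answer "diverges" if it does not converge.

V'(s) = 24(s - 5)(s + 2)(s + 5), so V'(-8) = -5616.
Gradient descent moves in the -V' direction, i.e. s is increasing.
The nearest critical point in that direction is s = -5, where V'' = 720 > 0 (a local minimum). The iterate converges there.

-5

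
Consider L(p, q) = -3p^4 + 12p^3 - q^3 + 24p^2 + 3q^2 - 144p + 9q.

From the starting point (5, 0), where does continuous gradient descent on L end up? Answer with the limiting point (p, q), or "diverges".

diverges

L is separable, so gradient descent decouples: p follows -∂L/∂p, q follows -∂L/∂q.
∂L/∂p = -12(p - 3)(p - 2)(p + 2); at p=5 this is -504, so p increases.
∂L/∂q = -3(q - 3)(q + 1); at q=0 this is 9, so q decreases.
The p-coordinate has no critical point in that direction and runs off to infinity.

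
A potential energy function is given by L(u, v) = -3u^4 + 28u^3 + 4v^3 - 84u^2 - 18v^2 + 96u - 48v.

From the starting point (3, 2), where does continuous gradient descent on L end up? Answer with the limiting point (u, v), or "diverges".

L is separable, so gradient descent decouples: u follows -∂L/∂u, v follows -∂L/∂v.
∂L/∂u = -12(u - 4)(u - 2)(u - 1); at u=3 this is 24, so u decreases.
∂L/∂v = 12(v - 4)(v + 1); at v=2 this is -72, so v increases.
u converges to its nearest critical value 2 (a local min of the u-part); v converges to 4. The iterate converges to (2, 4).

(2, 4)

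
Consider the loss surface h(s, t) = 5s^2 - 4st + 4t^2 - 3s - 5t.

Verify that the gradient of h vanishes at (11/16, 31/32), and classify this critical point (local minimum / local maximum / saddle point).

local minimum

∇h = (10s - 4t - 3, -4s + 8t - 5); substituting (11/16, 31/32) gives ∇h = (0, 0), so (11/16, 31/32) is indeed a critical point.
The Hessian of h is constant: H = [[10, -4], [-4, 8]].
det(H) = 10·8 − (-4)² = 64.
det(H) > 0 and tr(H) = 18 > 0, so H is positive definite and the point is a local minimum.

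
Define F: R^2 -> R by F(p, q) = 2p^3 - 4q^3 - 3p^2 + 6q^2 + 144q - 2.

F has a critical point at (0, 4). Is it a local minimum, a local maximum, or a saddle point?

The mixed partial ∂²F/∂p∂q is 0, so the Hessian at any point is diag(F_pp, F_qq) = diag(6(2p - 1), 12(-2q + 1)).
At (0, 4): H = diag(-6, -84).
Both eigenvalues are negative, so H is negative definite: a local maximum.

local maximum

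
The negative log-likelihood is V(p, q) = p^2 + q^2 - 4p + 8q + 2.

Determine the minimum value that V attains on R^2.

-18

V(p,q) separates as A(p) + B(q) + 2, so its minimum is min A + min B + 2.
A'(p) = 2p - 4 vanishes at p ∈ {2}; B'(q) = 2q + 8 vanishes at q ∈ {-4}.
Local minima of A (where A''>0): A(2)=-4. Local minima of B: B(-4)=-16.
So the global minimum of V is A(2) + B(-4) + 2 = -4 − 16 + 2 = -18, attained at (2, -4).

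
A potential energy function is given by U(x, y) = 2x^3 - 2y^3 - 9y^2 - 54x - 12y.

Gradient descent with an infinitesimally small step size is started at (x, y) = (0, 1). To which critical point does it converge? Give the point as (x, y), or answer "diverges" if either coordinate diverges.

U is separable, so gradient descent decouples: x follows -∂U/∂x, y follows -∂U/∂y.
∂U/∂x = 6(x - 3)(x + 3); at x=0 this is -54, so x increases.
∂U/∂y = -6(y + 1)(y + 2); at y=1 this is -36, so y increases.
The y-coordinate has no critical point in that direction and runs off to infinity.

diverges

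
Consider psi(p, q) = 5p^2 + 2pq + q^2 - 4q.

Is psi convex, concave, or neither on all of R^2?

convex

psi is quadratic, so its Hessian is the constant matrix H = [[10, 2], [2, 2]].
det(H) = 16, tr(H) = 12.
det(H) > 0 and tr(H) > 0, so H is positive definite everywhere: convex.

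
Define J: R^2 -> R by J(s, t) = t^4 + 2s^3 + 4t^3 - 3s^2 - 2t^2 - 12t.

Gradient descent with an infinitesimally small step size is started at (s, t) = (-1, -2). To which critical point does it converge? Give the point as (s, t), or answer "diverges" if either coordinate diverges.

diverges

J is separable, so gradient descent decouples: s follows -∂J/∂s, t follows -∂J/∂t.
∂J/∂s = 6s(s - 1); at s=-1 this is 12, so s decreases.
∂J/∂t = 4(t - 1)(t + 1)(t + 3); at t=-2 this is 12, so t decreases.
The s-coordinate has no critical point in that direction and runs off to infinity.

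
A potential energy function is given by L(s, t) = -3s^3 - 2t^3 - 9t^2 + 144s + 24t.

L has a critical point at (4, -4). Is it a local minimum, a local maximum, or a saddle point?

The mixed partial ∂²L/∂s∂t is 0, so the Hessian at any point is diag(L_ss, L_tt) = diag(-18s, -6(2t + 3)).
At (4, -4): H = diag(-72, 30).
The eigenvalues have opposite signs, so H is indefinite: a saddle point.

saddle point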